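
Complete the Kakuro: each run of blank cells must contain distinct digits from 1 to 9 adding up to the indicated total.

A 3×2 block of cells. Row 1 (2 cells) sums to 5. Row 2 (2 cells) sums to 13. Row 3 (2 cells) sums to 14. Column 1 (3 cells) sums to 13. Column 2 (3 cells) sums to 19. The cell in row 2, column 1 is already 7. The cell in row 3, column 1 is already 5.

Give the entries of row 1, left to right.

1 4

(1,1) = 13 − 12 = 1 completes the 13 down.
(1,2) = 5 − 1 = 4 completes the 5 across.
(2,2) = 13 − 7 = 6 completes the 13 across.
(3,2) = 14 − 5 = 9 completes the 14 across.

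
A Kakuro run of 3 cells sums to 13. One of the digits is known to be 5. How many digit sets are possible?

2

3 distinct digits from 1–9 sum between 6 and 24.
Keeping only sets containing 5.
Enumerating: {1,5,7}, {2,5,6}.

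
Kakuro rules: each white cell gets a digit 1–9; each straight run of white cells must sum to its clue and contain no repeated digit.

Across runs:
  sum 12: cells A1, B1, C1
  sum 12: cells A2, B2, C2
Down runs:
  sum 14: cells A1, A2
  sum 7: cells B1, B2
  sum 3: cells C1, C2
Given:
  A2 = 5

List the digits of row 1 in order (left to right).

3 in 2 cells must be {1,2}.
A1 = 14 − 5 = 9 completes the 14 down.
Given what's placed, C2 must be 1 to fit the 12 across and 3 down.
C1 = 3 − 1 = 2 completes the 3 down.
B2 = 12 − 6 = 6 completes the 12 across.
B1 = 12 − 11 = 1 completes the 12 across.

9 1 2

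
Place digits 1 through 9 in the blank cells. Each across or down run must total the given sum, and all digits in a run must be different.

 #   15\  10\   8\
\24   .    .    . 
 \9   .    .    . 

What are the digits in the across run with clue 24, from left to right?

24 in 3 cells must be {7,8,9}.
The 24 across and the 8 down share only 7, so R1C3 = 7.
The 9 across and the 15 down share only 6, so R2C1 = 6.
R2C3 = 8 − 7 = 1 completes the 8 down.
R1C1 = 15 − 6 = 9 completes the 15 down.
R1C2 = 24 − 16 = 8 completes the 24 across.
R2C2 = 9 − 7 = 2 completes the 9 across.

9 8 7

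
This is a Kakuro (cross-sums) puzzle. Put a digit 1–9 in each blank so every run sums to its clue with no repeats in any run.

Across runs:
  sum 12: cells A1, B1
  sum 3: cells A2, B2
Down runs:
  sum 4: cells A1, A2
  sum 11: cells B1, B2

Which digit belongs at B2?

2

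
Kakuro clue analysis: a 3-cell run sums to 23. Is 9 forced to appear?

Yes

The only way to make 23 from 3 distinct digits is {6,8,9}, which contains 9.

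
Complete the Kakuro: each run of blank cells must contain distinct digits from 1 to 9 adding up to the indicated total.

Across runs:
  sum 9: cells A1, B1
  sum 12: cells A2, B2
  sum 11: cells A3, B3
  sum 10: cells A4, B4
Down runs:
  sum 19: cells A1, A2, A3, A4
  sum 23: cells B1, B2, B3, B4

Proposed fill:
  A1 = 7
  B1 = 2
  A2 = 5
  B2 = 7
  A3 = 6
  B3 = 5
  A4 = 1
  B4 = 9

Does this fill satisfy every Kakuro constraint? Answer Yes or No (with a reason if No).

Across: 7+2=9; 5+7=12; 6+5=11; 1+9=10. Down: 7+5+6+1=19; 2+7+5+9=23. No digit repeats within any run.

Yes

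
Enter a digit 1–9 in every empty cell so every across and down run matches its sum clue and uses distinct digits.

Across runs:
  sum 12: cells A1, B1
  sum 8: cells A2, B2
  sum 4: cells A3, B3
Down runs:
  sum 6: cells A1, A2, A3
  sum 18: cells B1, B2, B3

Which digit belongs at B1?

4 in 2 cells must be {1,3}; 6 in 3 cells must be {1,2,3}.
The 12 across and the 6 down share only 3, so A1 = 3.
B1 = 12 − 3 = 9 completes the 12 across.
Given what's placed, A3 must be 1 to fit the 4 across and 6 down.
B3 = 4 − 1 = 3 completes the 4 across.
A2 = 6 − 4 = 2 completes the 6 down.
B2 = 8 − 2 = 6 completes the 8 across.

9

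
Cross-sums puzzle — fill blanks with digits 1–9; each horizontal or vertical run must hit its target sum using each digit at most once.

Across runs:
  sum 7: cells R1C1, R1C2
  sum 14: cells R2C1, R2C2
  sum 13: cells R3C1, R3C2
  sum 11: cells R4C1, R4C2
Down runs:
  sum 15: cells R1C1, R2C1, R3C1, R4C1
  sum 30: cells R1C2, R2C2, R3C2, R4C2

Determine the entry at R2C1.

5

30 in 4 cells must be {6,7,8,9}.
Only 6 fits R1C2 under both its across sum 7 and down sum 30.
R1C1 = 7 − 6 = 1 completes the 7 across.
Nothing is forced directly, so branch on R2C2, whose candidates are 8 or 9. If R2C2 = 8: that forces R2C1 = 6, R3C1 = 5, after which R3C2 would have to be in {8} for the 13 across but in {7,9} for the 30 down — contradiction. So R2C2 = 9.
R2C1 = 14 − 9 = 5 completes the 14 across.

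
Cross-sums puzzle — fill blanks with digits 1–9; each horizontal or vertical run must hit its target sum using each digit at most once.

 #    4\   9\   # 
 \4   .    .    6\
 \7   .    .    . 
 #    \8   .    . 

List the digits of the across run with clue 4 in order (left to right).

3 1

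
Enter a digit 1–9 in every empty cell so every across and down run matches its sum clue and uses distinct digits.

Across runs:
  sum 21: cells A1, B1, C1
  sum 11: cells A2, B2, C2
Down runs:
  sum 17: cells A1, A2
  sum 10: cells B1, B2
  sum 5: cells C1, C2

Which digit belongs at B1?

8

17 in 2 cells must be {8,9}.
The 21 across and the 5 down share only 4, so C1 = 4.
The 11 across and the 17 down share only 8, so A2 = 8.
C2 = 5 − 4 = 1 completes the 5 down.
A1 = 17 − 8 = 9 completes the 17 down.
B1 = 21 − 13 = 8 completes the 21 across.
B2 = 11 − 9 = 2 completes the 11 across.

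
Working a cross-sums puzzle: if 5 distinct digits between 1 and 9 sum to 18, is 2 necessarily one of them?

Every partition of 18 into 5 distinct digits includes 2: {1,2,3,4,8}, {1,2,3,5,7}, {1,2,4,5,6}.

Yes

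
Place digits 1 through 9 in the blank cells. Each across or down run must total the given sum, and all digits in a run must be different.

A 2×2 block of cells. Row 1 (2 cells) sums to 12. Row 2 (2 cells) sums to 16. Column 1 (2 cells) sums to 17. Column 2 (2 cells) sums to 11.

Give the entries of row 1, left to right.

8 4

16 in 2 cells must be {7,9}; 17 in 2 cells must be {8,9}.
The 16 across and the 17 down share only 9, so (2,1) = 9.
(2,2) = 16 − 9 = 7 completes the 16 across.
(1,1) = 17 − 9 = 8 completes the 17 down.
(1,2) = 12 − 8 = 4 completes the 12 across.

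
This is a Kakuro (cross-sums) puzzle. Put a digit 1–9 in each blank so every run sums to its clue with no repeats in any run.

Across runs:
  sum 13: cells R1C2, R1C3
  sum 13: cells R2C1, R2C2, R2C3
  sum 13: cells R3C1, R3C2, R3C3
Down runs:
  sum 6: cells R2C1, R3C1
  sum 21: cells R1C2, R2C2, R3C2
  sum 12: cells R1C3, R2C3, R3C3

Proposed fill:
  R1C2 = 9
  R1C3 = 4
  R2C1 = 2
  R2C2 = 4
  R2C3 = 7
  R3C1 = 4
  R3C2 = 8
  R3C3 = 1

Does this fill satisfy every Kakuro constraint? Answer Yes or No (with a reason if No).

Yes

Across: 9+4=13; 2+4+7=13; 4+8+1=13. Down: 2+4=6; 9+4+8=21; 4+7+1=12. No digit repeats within any run.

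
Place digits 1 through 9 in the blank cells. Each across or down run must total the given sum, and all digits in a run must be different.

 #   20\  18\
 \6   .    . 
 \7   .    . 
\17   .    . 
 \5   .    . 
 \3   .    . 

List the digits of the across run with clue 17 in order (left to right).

17 in 2 cells must be {8,9}; 3 in 2 cells must be {1,2}.
Only 8 fits R3C2 under both its across sum 17 and down sum 18.
R3C1 = 17 − 8 = 9 completes the 17 across.

9, 8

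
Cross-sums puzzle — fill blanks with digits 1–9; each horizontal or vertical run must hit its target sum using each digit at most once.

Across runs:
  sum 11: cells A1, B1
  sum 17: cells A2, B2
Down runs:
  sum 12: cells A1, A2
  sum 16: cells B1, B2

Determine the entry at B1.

7

17 in 2 cells must be {8,9}; 16 in 2 cells must be {7,9}.
The 17 across and the 16 down share only 9, so B2 = 9.
B1 = 16 − 9 = 7 completes the 16 down.
A2 = 17 − 9 = 8 completes the 17 across.
A1 = 11 − 7 = 4 completes the 11 across.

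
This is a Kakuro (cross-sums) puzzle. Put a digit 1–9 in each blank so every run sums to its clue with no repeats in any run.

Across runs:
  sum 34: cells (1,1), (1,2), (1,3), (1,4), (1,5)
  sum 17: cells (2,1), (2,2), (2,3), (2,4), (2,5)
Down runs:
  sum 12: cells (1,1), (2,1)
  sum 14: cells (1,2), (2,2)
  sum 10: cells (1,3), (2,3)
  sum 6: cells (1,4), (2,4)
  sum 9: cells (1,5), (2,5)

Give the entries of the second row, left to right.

5 6 1 2 3

34 in 5 cells must be {4,6,7,8,9}.
Only 4 fits (1,4) under both its across sum 34 and down sum 6.
(2,4) = 6 − 4 = 2 completes the 6 down.
Nothing is forced directly, so branch on (2,2), whose candidates are 5 or 6. If (2,2) = 5: that forces (1,2) = 9, (2,1) = 3, after which (1,1) would have to be in {6,7,8} for the 34 across but in {9} for the 12 down — contradiction. So (2,2) = 6.
(1,2) = 14 − 6 = 8 completes the 14 down.
No cell is forced outright now. (1,1) can only be 7 or 9 (the digits allowed by both its 34 across and its 12 down). If (1,1) = 9: that forces (2,1) = 3, (2,3) = 1, (2,5) = 5, after which (1,3) would have to be in {6,7} for the 34 across but in {9} for the 10 down — contradiction. So (1,1) = 7.
Given what's placed, (1,5) must be 6 to fit the 34 across and 9 down.
(2,1) = 12 − 7 = 5 completes the 12 down.
(2,5) = 9 − 6 = 3 completes the 9 down.
(1,3) = 34 − 25 = 9 completes the 34 across.
(2,3) = 17 − 16 = 1 completes the 17 across.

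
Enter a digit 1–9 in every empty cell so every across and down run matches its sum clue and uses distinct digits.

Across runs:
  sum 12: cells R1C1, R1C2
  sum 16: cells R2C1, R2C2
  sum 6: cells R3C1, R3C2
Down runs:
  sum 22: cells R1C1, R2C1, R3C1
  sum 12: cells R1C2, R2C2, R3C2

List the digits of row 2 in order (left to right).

9 7

16 in 2 cells must be {7,9}.
The 6 across and the 22 down share only 5, so R3C1 = 5.
R3C2 = 6 − 5 = 1 completes the 6 across.
Given what's placed, R2C1 must be 9 to fit the 16 across and 22 down.
R2C2 = 16 − 9 = 7 completes the 16 across.
R1C1 = 22 − 14 = 8 completes the 22 down.
R1C2 = 12 − 8 = 4 completes the 12 across.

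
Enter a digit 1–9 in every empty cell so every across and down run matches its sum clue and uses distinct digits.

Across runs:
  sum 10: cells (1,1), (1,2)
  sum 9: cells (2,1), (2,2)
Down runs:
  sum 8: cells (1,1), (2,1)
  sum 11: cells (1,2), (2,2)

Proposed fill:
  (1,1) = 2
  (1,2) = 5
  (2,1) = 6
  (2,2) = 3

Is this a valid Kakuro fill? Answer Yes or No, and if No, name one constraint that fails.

No — the down run (1,2)–(2,2) sums to 8, not 11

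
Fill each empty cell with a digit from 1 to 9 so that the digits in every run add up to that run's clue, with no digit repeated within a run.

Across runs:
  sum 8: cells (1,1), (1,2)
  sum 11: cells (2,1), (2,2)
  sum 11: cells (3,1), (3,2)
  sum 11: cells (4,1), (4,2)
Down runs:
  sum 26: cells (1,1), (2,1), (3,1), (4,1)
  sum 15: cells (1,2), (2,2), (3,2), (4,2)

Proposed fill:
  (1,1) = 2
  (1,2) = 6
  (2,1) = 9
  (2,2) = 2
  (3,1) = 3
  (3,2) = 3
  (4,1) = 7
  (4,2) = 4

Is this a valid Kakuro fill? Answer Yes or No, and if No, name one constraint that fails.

No — the across run (3,1)–(3,2) sums to 6, not 11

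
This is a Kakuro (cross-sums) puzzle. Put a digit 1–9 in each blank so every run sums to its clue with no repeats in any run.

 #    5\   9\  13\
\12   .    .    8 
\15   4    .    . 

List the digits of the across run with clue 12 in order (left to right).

R1C1 = 5 − 4 = 1 completes the 5 down.
R1C2 = 12 − 9 = 3 completes the 12 across.
R2C2 = 9 − 3 = 6 completes the 9 down.
R2C3 = 15 − 10 = 5 completes the 15 across.

1 3 8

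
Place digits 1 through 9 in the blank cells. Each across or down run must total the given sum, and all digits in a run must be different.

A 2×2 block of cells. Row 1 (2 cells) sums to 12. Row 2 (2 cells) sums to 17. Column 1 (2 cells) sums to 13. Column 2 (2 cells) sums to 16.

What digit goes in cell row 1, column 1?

5

17 in 2 cells must be {8,9}; 16 in 2 cells must be {7,9}.
The 17 across and the 16 down share only 9, so (2,2) = 9.
(1,2) = 16 − 9 = 7 completes the 16 down.
(2,1) = 17 − 9 = 8 completes the 17 across.
(1,1) = 12 − 7 = 5 completes the 12 across.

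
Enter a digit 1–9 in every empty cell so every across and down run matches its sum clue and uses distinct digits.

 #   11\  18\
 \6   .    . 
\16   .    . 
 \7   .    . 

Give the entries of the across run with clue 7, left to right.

16 in 2 cells must be {7,9}.
The 16 across and the 11 down share only 7, so R2C1 = 7.
R2C2 = 16 − 7 = 9 completes the 16 across.
Given what's placed, R1C1 must be 1 to fit the 6 across and 11 down.
R1C2 = 6 − 1 = 5 completes the 6 across.
R3C1 = 11 − 8 = 3 completes the 11 down.
R3C2 = 7 − 3 = 4 completes the 7 across.

3 4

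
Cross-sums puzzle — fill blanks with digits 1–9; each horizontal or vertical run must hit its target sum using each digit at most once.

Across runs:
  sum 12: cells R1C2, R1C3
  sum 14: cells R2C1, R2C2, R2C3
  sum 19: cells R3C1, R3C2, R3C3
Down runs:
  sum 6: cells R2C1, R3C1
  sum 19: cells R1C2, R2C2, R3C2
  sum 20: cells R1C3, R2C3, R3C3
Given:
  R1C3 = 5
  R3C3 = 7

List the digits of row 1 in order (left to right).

7 5

R1C2 = 12 − 5 = 7 completes the 12 across.
R2C3 = 20 − 12 = 8 completes the 20 down.
Given what's placed, R3C1 must be 4 to fit the 19 across and 6 down.
R3C2 = 19 − 11 = 8 completes the 19 across.
R2C1 = 6 − 4 = 2 completes the 6 down.
R2C2 = 14 − 10 = 4 completes the 14 across.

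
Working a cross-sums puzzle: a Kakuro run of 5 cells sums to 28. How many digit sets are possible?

9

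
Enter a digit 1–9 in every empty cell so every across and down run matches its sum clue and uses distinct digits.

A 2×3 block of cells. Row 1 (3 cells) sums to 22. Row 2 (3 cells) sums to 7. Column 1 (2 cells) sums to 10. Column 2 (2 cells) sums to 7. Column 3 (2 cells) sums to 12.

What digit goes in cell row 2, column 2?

7 in 3 cells must be {1,2,4}.
The 7 across and the 12 down share only 4, so (2,3) = 4.
(1,3) = 12 − 4 = 8 completes the 12 down.
Given what's placed, (1,1) must be 9 to fit the 22 across and 10 down.
(1,2) = 22 − 17 = 5 completes the 22 across.
(2,1) = 10 − 9 = 1 completes the 10 down.
(2,2) = 7 − 5 = 2 completes the 7 across.

2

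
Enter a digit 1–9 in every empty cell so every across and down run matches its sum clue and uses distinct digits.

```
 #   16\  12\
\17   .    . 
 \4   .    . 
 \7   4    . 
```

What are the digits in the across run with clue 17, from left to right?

9, 8

17 in 2 cells must be {8,9}; 4 in 2 cells must be {1,3}.
R1C1 = 9: the only remaining digit allowed by both the 17 across and the 16 down.
R1C2 = 17 − 9 = 8 completes the 17 across.
R2C1 = 16 − 13 = 3 completes the 16 down.
R2C2 = 4 − 3 = 1 completes the 4 across.
R3C2 = 7 − 4 = 3 completes the 7 across.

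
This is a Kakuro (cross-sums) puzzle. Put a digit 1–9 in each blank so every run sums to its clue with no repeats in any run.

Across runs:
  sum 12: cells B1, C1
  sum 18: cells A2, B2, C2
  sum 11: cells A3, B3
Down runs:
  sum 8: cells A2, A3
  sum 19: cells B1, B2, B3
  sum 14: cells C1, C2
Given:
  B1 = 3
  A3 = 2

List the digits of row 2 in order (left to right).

6 7 5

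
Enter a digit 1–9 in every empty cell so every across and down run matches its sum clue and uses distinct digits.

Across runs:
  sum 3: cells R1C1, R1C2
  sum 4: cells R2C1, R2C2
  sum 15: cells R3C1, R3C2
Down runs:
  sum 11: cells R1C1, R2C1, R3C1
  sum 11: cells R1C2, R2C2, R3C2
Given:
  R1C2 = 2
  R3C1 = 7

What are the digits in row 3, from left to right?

7 8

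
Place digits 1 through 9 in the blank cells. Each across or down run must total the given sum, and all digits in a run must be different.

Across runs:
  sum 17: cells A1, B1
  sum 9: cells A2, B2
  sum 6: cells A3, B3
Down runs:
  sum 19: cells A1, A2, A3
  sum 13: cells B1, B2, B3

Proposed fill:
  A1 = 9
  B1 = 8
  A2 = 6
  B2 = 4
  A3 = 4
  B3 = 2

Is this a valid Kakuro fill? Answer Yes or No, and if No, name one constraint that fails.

No — the down run B1–B3 sums to 14, not 13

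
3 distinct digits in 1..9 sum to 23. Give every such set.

{6,8,9}

3 distinct digits from 1–9 sum between 6 and 24.
Only one set works: {6,8,9}.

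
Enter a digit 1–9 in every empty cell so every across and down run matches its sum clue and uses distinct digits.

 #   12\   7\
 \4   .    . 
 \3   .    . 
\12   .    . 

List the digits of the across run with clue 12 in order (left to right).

8 4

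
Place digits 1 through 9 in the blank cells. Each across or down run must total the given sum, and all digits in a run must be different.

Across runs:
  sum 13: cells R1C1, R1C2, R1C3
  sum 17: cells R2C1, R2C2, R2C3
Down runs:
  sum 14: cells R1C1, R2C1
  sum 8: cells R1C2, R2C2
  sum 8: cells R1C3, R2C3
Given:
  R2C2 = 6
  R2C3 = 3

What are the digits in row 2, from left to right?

8 6 3

R1C2 = 8 − 6 = 2 completes the 8 down.
R1C3 = 8 − 3 = 5 completes the 8 down.
R2C1 = 17 − 9 = 8 completes the 17 across.
R1C1 = 13 − 7 = 6 completes the 13 across.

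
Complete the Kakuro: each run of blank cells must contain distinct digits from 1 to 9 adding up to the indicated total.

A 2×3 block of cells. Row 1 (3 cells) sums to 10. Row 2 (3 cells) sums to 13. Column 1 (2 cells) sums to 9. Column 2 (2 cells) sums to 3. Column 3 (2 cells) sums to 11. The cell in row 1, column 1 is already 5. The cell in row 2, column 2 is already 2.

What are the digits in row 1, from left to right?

3 in 2 cells must be {1,2}.
(1,2) = 3 − 2 = 1 completes the 3 down.
(1,3) = 10 − 6 = 4 completes the 10 across.
(2,1) = 9 − 5 = 4 completes the 9 down.
(2,3) = 13 − 6 = 7 completes the 13 across.

5 1 4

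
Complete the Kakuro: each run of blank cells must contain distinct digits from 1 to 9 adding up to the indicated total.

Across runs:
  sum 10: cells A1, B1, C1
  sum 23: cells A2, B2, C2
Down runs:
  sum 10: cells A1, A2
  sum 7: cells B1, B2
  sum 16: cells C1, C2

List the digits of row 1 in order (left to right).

23 in 3 cells must be {6,8,9}; 16 in 2 cells must be {7,9}.
The 10 across and the 16 down share only 7, so C1 = 7.
The 23 across and the 7 down share only 6, so B2 = 6.
C2 = 16 − 7 = 9 completes the 16 down.
B1 = 7 − 6 = 1 completes the 7 down.
A2 = 23 − 15 = 8 completes the 23 across.
A1 = 10 − 8 = 2 completes the 10 across.

2 1 7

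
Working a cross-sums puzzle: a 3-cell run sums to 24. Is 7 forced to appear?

The only way to make 24 from 3 distinct digits is {7,8,9}, which contains 7.

Yes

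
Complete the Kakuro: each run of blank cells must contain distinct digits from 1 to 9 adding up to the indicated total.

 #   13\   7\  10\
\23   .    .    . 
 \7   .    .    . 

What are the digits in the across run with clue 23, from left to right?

23 in 3 cells must be {6,8,9}; 7 in 3 cells must be {1,2,4}.
The 23 across and the 7 down share only 6, so R1C2 = 6.
The 7 across and the 13 down share only 4, so R2C1 = 4.
R2C2 = 7 − 6 = 1 completes the 7 down.
R2C3 = 7 − 5 = 2 completes the 7 across.
R1C1 = 13 − 4 = 9 completes the 13 down.
R1C3 = 23 − 15 = 8 completes the 23 across.

9, 6, 8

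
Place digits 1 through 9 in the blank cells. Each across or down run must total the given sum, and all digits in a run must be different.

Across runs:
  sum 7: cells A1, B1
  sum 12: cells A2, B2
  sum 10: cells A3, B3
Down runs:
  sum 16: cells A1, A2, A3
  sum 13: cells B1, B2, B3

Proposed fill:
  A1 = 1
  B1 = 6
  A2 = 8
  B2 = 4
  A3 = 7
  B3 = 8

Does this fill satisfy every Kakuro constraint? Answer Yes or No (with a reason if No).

No — the down run B1–B3 sums to 18, not 13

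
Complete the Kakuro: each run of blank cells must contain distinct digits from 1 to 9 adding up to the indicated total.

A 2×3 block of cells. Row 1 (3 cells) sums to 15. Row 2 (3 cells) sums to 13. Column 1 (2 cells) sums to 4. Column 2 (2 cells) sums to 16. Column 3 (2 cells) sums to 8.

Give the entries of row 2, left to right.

4 in 2 cells must be {1,3}; 16 in 2 cells must be {7,9}.
Nothing is forced directly, so branch on (1,1), whose candidates are 1 or 3. If (1,1) = 1: that forces (1,2) = 9, (1,3) = 5, (2,1) = 3, after which (2,2) would have to be in {1,2,4,6,8,9} for the 13 across but in {7} for the 16 down — contradiction. So (1,1) = 3.
Given what's placed, (1,2) must be 7 to fit the 15 across and 16 down.
(1,3) = 15 − 10 = 5 completes the 15 across.
(2,1) = 4 − 3 = 1 completes the 4 down.
(2,2) = 16 − 7 = 9 completes the 16 down.
(2,3) = 13 − 10 = 3 completes the 13 across.

1 9 3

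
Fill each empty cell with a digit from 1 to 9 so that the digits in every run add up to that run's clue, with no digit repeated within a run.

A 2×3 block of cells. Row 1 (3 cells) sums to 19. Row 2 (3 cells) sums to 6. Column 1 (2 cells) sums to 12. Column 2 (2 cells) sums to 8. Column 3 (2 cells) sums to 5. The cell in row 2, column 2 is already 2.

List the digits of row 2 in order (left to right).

3 2 1

6 in 3 cells must be {1,2,3}.
(1,2) = 8 − 2 = 6 completes the 8 down.
(1,3) = 4: the only remaining digit allowed by both the 19 across and the 5 down.
Given what's placed, (2,1) must be 3 to fit the 6 across and 12 down.
(2,3) = 6 − 5 = 1 completes the 6 across.
(1,1) = 19 − 10 = 9 completes the 19 across.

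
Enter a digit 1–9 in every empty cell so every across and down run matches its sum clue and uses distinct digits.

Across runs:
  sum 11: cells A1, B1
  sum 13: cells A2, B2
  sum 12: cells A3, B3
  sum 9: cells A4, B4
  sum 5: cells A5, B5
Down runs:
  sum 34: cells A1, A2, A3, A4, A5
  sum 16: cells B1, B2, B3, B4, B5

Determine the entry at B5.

1

34 in 5 cells must be {4,6,7,8,9}; 16 in 5 cells must be {1,2,3,4,6}.
Only 4 fits A5 under both its across sum 5 and down sum 34.
B5 = 5 − 4 = 1 completes the 5 across.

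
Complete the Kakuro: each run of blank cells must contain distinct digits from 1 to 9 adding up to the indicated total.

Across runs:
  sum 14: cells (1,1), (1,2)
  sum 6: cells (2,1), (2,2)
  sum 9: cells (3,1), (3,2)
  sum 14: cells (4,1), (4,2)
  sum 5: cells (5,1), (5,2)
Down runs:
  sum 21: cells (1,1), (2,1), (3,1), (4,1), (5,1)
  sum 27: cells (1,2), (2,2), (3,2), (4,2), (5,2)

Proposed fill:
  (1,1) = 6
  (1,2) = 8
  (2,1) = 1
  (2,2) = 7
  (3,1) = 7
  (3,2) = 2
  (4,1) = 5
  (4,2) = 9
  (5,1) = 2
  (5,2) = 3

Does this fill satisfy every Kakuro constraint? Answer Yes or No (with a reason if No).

No — the across run (2,1)–(2,2) sums to 8, not 6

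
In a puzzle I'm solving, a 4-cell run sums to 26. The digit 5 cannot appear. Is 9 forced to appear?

Yes

Every partition of 26 into 4 distinct digits under that restriction includes 9: {2,7,8,9}, {3,6,8,9}, {4,6,7,9}.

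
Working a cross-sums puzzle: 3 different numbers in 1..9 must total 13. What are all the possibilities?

{1,3,9}; {1,4,8}; {1,5,7}; {2,3,8}; {2,4,7}; {2,5,6}; {3,4,6}

3 distinct digits from 1–9 sum between 6 and 24.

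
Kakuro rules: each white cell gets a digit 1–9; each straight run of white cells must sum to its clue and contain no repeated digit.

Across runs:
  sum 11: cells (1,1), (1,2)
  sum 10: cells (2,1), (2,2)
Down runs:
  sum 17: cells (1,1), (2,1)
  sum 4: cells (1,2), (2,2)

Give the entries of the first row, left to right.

8 3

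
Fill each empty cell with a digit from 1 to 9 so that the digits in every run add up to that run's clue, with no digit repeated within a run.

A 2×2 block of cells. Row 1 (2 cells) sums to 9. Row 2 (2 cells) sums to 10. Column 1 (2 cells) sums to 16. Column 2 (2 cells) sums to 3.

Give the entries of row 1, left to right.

7, 2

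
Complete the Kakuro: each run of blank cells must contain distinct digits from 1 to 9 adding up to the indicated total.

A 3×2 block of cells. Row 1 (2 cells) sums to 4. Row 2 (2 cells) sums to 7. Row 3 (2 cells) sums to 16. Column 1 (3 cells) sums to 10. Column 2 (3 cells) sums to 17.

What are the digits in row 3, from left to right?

4 in 2 cells must be {1,3}; 16 in 2 cells must be {7,9}.
The 16 across and the 10 down share only 7, so (3,1) = 7.
(3,2) = 16 − 7 = 9 completes the 16 across.
Given what's placed, (1,1) must be 1 to fit the 4 across and 10 down.
(1,2) = 4 − 1 = 3 completes the 4 across.
(2,1) = 10 − 8 = 2 completes the 10 down.
(2,2) = 7 − 2 = 5 completes the 7 across.

7 9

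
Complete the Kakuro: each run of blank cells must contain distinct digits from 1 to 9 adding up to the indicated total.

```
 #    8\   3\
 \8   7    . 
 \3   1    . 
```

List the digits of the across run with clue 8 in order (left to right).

7, 1

3 in 2 cells must be {1,2}.
R1C2 = 8 − 7 = 1 completes the 8 across.
R2C2 = 3 − 1 = 2 completes the 3 across.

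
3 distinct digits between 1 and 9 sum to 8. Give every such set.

{1,2,5}; {1,3,4}

3 distinct digits from 1–9 sum between 6 and 24.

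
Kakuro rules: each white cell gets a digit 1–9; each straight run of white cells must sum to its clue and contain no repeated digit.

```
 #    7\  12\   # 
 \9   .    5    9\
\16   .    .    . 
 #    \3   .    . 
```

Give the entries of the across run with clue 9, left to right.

4 5

3 in 2 cells must be {1,2}.
R1C1 = 9 − 5 = 4 completes the 9 across.
R2C1 = 7 − 4 = 3 completes the 7 down.
R3C2 = 1: the only remaining digit allowed by both the 3 across and the 12 down.
R3C3 = 3 − 1 = 2 completes the 3 across.
R2C2 = 12 − 6 = 6 completes the 12 down.
R2C3 = 16 − 9 = 7 completes the 16 across.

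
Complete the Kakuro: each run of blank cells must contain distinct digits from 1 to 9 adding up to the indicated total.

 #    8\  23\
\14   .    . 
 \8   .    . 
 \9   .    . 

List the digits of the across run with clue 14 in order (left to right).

23 in 3 cells must be {6,8,9}.
The 14 across and the 8 down share only 5, so R1C1 = 5.
R1C2 = 14 − 5 = 9 completes the 14 across.
Given what's placed, R2C2 must be 6 to fit the 8 across and 23 down.
R3C2 = 23 − 15 = 8 completes the 23 down.
R2C1 = 8 − 6 = 2 completes the 8 across.
R3C1 = 9 − 8 = 1 completes the 9 across.

5, 9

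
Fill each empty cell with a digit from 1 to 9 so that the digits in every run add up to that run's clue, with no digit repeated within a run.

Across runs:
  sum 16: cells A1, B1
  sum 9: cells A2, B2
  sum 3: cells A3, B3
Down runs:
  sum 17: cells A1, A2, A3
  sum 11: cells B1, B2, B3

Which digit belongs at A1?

9

16 in 2 cells must be {7,9}; 3 in 2 cells must be {1,2}.
The 16 across and the 11 down share only 7, so B1 = 7.
Given what's placed, B3 must be 1 to fit the 3 across and 11 down.
A1 = 16 − 7 = 9 completes the 16 across.
B2 = 11 − 8 = 3 completes the 11 down.
A3 = 3 − 1 = 2 completes the 3 across.
A2 = 9 − 3 = 6 completes the 9 across.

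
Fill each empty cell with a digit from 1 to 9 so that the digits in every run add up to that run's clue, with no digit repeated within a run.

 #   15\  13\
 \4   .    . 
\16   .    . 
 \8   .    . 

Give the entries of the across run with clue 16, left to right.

4 in 2 cells must be {1,3}; 16 in 2 cells must be {7,9}.
Nothing is forced directly, so branch on R1C1, whose candidates are 1 or 3. If R1C1 = 1: that forces R1C2 = 3, R2C1 = 9, after which R2C2 would have to be in {7} for the 16 across but in {1,2,4,6,8,9} for the 13 down — contradiction. So R1C1 = 3.
R1C2 = 4 − 3 = 1 completes the 4 across.
Given what's placed, R2C1 must be 7 to fit the 16 across and 15 down.
R2C2 = 16 − 7 = 9 completes the 16 across.
R3C1 = 15 − 10 = 5 completes the 15 down.
R3C2 = 8 − 5 = 3 completes the 8 across.

7, 9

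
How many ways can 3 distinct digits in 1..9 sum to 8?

3 distinct digits from 1–9 sum between 6 and 24.
Enumerating: {1,2,5}, {1,3,4}.

2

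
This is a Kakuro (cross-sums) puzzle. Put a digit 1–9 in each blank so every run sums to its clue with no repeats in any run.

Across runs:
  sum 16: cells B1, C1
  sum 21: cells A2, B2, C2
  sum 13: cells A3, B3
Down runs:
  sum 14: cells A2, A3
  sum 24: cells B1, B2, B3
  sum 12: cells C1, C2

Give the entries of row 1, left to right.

9 7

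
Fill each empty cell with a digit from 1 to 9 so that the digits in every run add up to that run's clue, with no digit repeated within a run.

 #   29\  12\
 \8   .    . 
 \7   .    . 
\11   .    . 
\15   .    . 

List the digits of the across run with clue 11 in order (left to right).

29 in 4 cells must be {5,7,8,9}.
Only 5 fits R2C1 under both its across sum 7 and down sum 29.
R2C2 = 7 − 5 = 2 completes the 7 across.
Given what's placed, R4C2 must be 6 to fit the 15 across and 12 down.
R1C1 = 7: the only remaining digit allowed by both the 8 across and the 29 down.
R1C2 = 8 − 7 = 1 completes the 8 across.
R3C2 = 12 − 9 = 3 completes the 12 down.
R4C1 = 15 − 6 = 9 completes the 15 across.
R3C1 = 11 − 3 = 8 completes the 11 across.

8 3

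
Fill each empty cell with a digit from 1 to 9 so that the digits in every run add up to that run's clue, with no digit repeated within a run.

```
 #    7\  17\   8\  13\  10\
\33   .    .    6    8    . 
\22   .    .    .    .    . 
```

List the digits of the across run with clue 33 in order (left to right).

17 in 2 cells must be {8,9}.
Given what's placed, R1C1 must be 3 to fit the 33 across and 7 down.
Given what's placed, R1C2 must be 9 to fit the 33 across and 17 down.
R1C5 = 33 − 26 = 7 completes the 33 across.

3, 9, 6, 8, 7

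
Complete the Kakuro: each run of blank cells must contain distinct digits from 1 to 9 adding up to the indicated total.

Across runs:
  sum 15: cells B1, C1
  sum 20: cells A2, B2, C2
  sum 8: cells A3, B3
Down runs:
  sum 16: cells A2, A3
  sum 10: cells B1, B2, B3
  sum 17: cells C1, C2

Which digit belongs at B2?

16 in 2 cells must be {7,9}; 17 in 2 cells must be {8,9}.
The 8 across and the 16 down share only 7, so A3 = 7.
B3 = 8 − 7 = 1 completes the 8 across.
A2 = 16 − 7 = 9 completes the 16 down.
C2 = 8: the only remaining digit allowed by both the 20 across and the 17 down.
C1 = 17 − 8 = 9 completes the 17 down.
B2 = 20 − 17 = 3 completes the 20 across.
B1 = 15 − 9 = 6 completes the 15 across.

3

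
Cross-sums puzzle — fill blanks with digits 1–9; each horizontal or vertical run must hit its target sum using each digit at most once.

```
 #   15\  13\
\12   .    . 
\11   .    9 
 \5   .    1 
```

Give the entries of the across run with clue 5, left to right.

R1C2 = 13 − 10 = 3 completes the 13 down.
R2C1 = 11 − 9 = 2 completes the 11 across.
R3C1 = 5 − 1 = 4 completes the 5 across.
R1C1 = 12 − 3 = 9 completes the 12 across.

4 1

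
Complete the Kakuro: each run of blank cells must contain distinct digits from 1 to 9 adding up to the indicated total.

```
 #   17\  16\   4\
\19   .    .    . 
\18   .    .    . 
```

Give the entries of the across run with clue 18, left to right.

17 in 2 cells must be {8,9}; 16 in 2 cells must be {7,9}; 4 in 2 cells must be {1,3}.
The 19 across and the 4 down share only 3, so R1C3 = 3.
R2C3 = 4 − 3 = 1 completes the 4 down.
Given what's placed, R1C1 must be 9 to fit the 19 across and 17 down.
R1C2 = 19 − 12 = 7 completes the 19 across.
R2C1 = 17 − 9 = 8 completes the 17 down.
R2C2 = 18 − 9 = 9 completes the 18 across.

8 9 1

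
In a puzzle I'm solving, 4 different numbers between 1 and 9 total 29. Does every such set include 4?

No

The only way to make 29 from 4 distinct digits is {5,7,8,9}, which does not contain 4.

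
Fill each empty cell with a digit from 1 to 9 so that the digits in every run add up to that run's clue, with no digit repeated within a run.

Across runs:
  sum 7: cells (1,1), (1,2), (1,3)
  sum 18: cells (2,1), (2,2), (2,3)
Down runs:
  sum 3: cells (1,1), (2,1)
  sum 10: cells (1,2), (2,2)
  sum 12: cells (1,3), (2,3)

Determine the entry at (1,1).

7 in 3 cells must be {1,2,4}; 3 in 2 cells must be {1,2}.
The 7 across and the 12 down share only 4, so (1,3) = 4.
(2,3) = 12 − 4 = 8 completes the 12 down.
Given what's placed, (2,1) must be 1 to fit the 18 across and 3 down.
(2,2) = 18 − 9 = 9 completes the 18 across.
(1,1) = 3 − 1 = 2 completes the 3 down.
(1,2) = 7 − 6 = 1 completes the 7 across.

2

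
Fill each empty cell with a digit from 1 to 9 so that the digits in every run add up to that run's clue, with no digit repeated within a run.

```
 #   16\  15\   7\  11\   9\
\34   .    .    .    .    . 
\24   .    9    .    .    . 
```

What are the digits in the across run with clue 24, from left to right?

7 9 3 4 1

34 in 5 cells must be {4,6,7,8,9}; 16 in 2 cells must be {7,9}.
R1C2 = 15 − 9 = 6 completes the 15 down.
Given what's placed, R1C3 must be 4 to fit the 34 across and 7 down.
R2C1 = 7: the only remaining digit allowed by both the 24 across and the 16 down.
R2C3 = 7 − 4 = 3 completes the 7 down.
Given what's placed, R2C4 must be 4 to fit the 24 across and 11 down.
R2C5 = 24 − 23 = 1 completes the 24 across.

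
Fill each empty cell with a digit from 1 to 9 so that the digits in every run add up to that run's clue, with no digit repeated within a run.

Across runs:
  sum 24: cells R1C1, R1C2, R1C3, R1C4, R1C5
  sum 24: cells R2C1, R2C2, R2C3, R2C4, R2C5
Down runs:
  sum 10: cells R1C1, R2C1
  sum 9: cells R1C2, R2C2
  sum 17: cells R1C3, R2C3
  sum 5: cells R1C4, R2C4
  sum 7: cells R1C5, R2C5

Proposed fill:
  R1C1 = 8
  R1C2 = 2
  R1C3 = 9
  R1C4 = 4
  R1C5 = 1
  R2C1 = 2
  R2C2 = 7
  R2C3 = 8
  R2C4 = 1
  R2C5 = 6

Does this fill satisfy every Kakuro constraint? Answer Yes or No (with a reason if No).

Yes

Across: 8+2+9+4+1=24; 2+7+8+1+6=24. Down: 8+2=10; 2+7=9; 9+8=17; 4+1=5; 1+6=7. No digit repeats within any run.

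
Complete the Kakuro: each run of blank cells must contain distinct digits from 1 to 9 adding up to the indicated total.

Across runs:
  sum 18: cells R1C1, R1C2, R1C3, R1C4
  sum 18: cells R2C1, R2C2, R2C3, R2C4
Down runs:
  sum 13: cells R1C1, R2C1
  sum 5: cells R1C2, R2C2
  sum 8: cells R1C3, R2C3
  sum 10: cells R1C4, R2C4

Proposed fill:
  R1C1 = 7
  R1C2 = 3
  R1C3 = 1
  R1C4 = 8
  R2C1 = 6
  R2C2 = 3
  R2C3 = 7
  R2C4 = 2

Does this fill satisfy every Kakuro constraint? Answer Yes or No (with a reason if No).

No — the down run R1C2–R2C2 sums to 6, not 5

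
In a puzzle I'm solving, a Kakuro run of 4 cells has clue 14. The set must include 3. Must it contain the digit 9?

Counterexample: {1,2,3,8} sums to 14 under that restriction without using 9.

No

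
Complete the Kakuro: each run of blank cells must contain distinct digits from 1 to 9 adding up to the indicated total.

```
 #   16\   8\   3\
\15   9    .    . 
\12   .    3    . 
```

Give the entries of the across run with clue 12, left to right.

7 3 2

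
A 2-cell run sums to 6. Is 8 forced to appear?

No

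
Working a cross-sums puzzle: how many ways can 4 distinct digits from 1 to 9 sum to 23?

4 distinct digits from 1–9 sum between 10 and 30.

9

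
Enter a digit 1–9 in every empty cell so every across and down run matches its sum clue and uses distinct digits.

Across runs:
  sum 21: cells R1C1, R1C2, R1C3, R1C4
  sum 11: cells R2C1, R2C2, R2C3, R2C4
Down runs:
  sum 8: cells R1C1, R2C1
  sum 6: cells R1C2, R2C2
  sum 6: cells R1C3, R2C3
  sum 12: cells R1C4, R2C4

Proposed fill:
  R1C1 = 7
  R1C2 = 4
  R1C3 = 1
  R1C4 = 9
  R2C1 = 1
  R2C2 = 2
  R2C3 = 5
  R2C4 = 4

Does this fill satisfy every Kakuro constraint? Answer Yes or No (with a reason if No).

No — the down run R1C4–R2C4 sums to 13, not 12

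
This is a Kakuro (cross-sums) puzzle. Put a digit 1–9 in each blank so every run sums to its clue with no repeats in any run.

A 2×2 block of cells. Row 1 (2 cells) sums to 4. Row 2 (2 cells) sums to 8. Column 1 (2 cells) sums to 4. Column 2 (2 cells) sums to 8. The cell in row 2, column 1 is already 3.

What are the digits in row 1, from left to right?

1, 3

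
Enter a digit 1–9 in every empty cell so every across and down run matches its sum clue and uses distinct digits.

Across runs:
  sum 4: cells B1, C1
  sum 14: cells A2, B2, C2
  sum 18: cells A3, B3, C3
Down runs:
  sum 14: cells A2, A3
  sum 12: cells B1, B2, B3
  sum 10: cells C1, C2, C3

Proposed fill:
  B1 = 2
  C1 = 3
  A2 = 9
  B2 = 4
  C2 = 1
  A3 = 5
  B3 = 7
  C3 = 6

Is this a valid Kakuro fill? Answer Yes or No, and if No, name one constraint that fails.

No — the across run B1–C1 sums to 5, not 4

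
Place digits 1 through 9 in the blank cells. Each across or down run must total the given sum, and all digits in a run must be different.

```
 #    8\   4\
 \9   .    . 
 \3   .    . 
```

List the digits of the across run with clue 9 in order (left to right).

3 in 2 cells must be {1,2}; 4 in 2 cells must be {1,3}.
The 3 across and the 4 down share only 1, so R2C2 = 1.
R1C2 = 4 − 1 = 3 completes the 4 down.
R2C1 = 3 − 1 = 2 completes the 3 across.
R1C1 = 9 − 3 = 6 completes the 9 across.

6 3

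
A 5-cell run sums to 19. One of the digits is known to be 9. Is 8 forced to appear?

No

The only way to make 19 from 5 distinct digits under that restriction is {1,2,3,4,9}, which does not contain 8.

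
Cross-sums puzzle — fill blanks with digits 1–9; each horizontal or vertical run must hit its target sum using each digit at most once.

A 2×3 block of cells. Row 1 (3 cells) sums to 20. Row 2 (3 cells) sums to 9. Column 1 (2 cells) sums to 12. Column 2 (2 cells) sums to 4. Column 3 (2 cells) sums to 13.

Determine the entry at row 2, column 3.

5

4 in 2 cells must be {1,3}.
The 20 across and the 4 down share only 3, so (1,2) = 3.
(2,2) = 4 − 3 = 1 completes the 4 down.
Nothing is forced directly, so branch on (2,1), whose candidates are 3 or 5. If (2,1) = 5: then (1,1) would have to be in {8,9} for the 20 across but in {7} for the 12 down — contradiction. So (2,1) = 3.
(1,1) = 12 − 3 = 9 completes the 12 down.
(1,3) = 20 − 12 = 8 completes the 20 across.
(2,3) = 9 − 4 = 5 completes the 9 across.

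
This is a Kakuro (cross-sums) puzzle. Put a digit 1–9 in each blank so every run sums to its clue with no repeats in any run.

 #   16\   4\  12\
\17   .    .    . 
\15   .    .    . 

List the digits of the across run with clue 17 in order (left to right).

16 in 2 cells must be {7,9}; 4 in 2 cells must be {1,3}.
Nothing is forced directly, so branch on R1C1, whose candidates are 7 or 9. If R1C1 = 7: that forces R1C2 = 1, R1C3 = 9, R2C1 = 9, after which R2C2 would have to be in {1,2,4,5} for the 15 across but in {3} for the 4 down — contradiction. So R1C1 = 9.
R2C1 = 16 − 9 = 7 completes the 16 down.
Given what's placed, R2C2 must be 3 to fit the 15 across and 4 down.
R2C3 = 15 − 10 = 5 completes the 15 across.
R1C2 = 4 − 3 = 1 completes the 4 down.
R1C3 = 17 − 10 = 7 completes the 17 across.

9 1 7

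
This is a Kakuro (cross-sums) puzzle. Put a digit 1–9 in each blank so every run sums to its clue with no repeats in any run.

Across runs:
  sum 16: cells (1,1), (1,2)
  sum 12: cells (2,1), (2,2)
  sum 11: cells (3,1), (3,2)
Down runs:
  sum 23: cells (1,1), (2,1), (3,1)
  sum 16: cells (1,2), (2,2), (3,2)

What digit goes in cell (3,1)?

6

16 in 2 cells must be {7,9}; 23 in 3 cells must be {6,8,9}.
The 16 across and the 23 down share only 9, so (1,1) = 9.
(1,2) = 16 − 9 = 7 completes the 16 across.
Given what's placed, (2,1) must be 8 to fit the 12 across and 23 down.
(2,2) = 12 − 8 = 4 completes the 12 across.
(3,1) = 23 − 17 = 6 completes the 23 down.
(3,2) = 11 − 6 = 5 completes the 11 across.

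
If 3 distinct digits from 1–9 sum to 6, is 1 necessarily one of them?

The only way to make 6 from 3 distinct digits is {1,2,3}, which contains 1.

Yes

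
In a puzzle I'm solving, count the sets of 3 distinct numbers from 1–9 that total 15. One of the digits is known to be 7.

2

3 distinct digits from 1–9 sum between 6 and 24.
Keeping only sets containing 7.
Enumerating: {2,6,7}, {3,5,7}.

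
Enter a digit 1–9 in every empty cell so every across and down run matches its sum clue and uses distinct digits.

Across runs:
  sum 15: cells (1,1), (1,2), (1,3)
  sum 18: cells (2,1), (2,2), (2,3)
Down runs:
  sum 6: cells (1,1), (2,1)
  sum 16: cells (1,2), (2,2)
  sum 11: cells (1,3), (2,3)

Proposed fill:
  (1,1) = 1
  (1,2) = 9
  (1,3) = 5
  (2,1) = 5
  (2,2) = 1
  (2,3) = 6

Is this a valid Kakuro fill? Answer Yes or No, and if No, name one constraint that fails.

No — the down run (1,2)–(2,2) sums to 10, not 16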